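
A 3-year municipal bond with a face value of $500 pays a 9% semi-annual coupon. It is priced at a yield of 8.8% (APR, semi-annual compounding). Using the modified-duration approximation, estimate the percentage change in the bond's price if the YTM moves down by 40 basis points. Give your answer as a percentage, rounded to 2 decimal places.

+1.03%

Periodic yield y = 0.044. Modified duration first:
  t   CF        PV=CF/(1+0.044)^t    t·PV
  1        22.50        21.5517        21.5517
  2        22.50        20.6434        41.2868
  3        22.50        19.7734        59.3202
  4        22.50        18.9400        75.7601
  5        22.50        18.1418        90.7089
  6       522.50       403.5369     2,421.2217
  Σ                    502.5873     2,709.8494
P = 502.5873; D_Mac = 5.39180 half-year periods = 2.69590 yrs; D_mod = 2.69590/(1+0.044) = 2.58228 yrs.
ΔP/P ≈ -D_mod · Δy = -2.58228 × (-0.004) = +0.010329 = +1.0329%.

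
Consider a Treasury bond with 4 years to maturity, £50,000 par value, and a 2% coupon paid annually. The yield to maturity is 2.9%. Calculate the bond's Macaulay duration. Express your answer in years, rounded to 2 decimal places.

Periodic yield y = 0.029. Discount each cash flow and weight by its year:
  t   CF        PV=CF/(1+0.029)^t    t·PV
  1     1,000.00       971.8173       971.8173
  2     1,000.00       944.4289     1,888.8577
  3     1,000.00       917.8123     2,753.4369
  4    51,000.00    45,489.2396   181,956.9583
  Σ                 48,323.2980   187,571.0703
Price P = Σ PV = 48,323.2980.
Macaulay duration = Σ(t·PV) / P = 187,571.0703 / 48,323.2980 = 3.88159 years.

3.88 years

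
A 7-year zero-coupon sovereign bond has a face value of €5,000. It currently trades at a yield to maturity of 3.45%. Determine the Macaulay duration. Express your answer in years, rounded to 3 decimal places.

7.000 years

A zero-coupon bond has a single cash flow at maturity, so its Macaulay duration equals its maturity: 7 years.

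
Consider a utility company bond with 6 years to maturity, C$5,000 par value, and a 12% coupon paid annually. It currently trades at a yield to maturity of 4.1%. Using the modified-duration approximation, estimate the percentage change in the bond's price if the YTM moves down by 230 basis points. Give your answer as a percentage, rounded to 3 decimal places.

Periodic yield y = 0.041. Modified duration first:
  t   CF        PV=CF/(1+0.041)^t    t·PV
  1       600.00       576.3689       576.3689
  2       600.00       553.6685     1,107.3369
  3       600.00       531.8621     1,595.5864
  4       600.00       510.9146     2,043.6585
  5       600.00       490.7921     2,453.9607
  6     5,600.00     4,400.3138    26,401.8829
  Σ                  7,063.9200    34,178.7943
P = 7,063.9200; D_Mac = 4.83850 yrs; D_mod = 4.83850/(1+0.041) = 4.64794 yrs.
ΔP/P ≈ -D_mod · Δy = -4.64794 × (-0.023) = +0.106903 = +10.6903%.

+10.690%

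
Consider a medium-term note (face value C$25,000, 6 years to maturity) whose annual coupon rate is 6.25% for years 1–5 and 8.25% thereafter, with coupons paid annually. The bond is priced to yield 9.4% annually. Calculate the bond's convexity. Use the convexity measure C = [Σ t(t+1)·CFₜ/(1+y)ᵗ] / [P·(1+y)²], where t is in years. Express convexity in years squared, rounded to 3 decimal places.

28.351

With y = 0.094:
  t   CF        PV=CF/(1+0.094)^t    t·PV        t(t+1)·PV
  1     1,562.50     1,428.2450     1,428.2450       2,856.4899
  2     1,562.50     1,305.5256     2,611.0511       7,833.1534
  3     1,562.50     1,193.3506     3,580.0518      14,320.2073
  4     1,562.50     1,090.8141     4,363.2563      21,816.2817
  5     1,562.50       997.0878     4,985.4392      29,912.6349
  6    27,062.50    15,785.7050    94,714.2298     662,999.6087
  Σ                 21,800.7280   111,682.2733     739,738.3761
P = 21,800.7280.
Convexity = Σ t(t+1)·PV / [P·(1+y)²] = 739,738.3761 / (21,800.7280 × 1.196836) = 28.35127.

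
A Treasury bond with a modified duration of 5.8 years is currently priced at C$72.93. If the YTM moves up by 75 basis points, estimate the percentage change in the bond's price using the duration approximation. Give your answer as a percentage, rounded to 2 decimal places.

Duration approximation: ΔP/P ≈ -D_mod · Δy = -5.8 × (+0.0075) = -0.043500.
As a percentage: -4.3500%.

-4.35%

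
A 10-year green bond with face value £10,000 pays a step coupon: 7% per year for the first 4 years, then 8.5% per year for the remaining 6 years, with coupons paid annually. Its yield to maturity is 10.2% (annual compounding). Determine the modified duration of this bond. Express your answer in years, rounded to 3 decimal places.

6.533 years

Periodic yield y = 0.102. First find Macaulay duration:
  t   CF        PV=CF/(1+0.102)^t    t·PV
  1       700.00       635.2087       635.2087
  2       700.00       576.4144     1,152.8289
  3       700.00       523.0621     1,569.1863
  4       700.00       474.6480     1,898.5920
  5       850.00       523.0112     2,615.0558
  6       850.00       474.6018     2,847.6107
  7       850.00       430.6731     3,014.7118
  8       850.00       390.8105     3,126.4836
  9       850.00       354.6374     3,191.7369
  10   10,850.00     4,107.8426    41,078.4259
  Σ                  8,490.9098    61,129.8406
P = 8,490.9098; Macaulay duration = 61,129.8406 / 8,490.9098 = 7.19945 years.
Modified duration = D_Mac / (1 + y) = 7.19945 / 1.102 = 6.53307 years.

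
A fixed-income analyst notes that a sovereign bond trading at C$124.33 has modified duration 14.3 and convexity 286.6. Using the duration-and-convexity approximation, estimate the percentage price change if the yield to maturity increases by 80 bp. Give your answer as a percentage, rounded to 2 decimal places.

-10.52%

Duration effect: -D_mod·Δy = -14.3 × (+0.008) = -0.114400
Convexity effect: ½·C·(Δy)² = 0.5 × 286.6 × (0.008)² = +0.0091712
ΔP/P ≈ -0.114400 + 0.0091712 = -0.1052288
= -10.52288%.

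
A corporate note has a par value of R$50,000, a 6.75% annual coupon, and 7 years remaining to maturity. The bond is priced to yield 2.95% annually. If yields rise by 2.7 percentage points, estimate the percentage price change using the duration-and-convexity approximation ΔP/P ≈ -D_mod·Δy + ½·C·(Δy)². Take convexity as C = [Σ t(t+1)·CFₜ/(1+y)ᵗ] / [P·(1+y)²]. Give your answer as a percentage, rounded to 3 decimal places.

With y = 0.0295:
  t   CF        PV=CF/(1+0.0295)^t    t·PV        t(t+1)·PV
  1     3,375.00     3,278.2904     3,278.2904       6,556.5809
  2     3,375.00     3,184.3520     6,368.7041      19,106.1123
  3     3,375.00     3,093.1054     9,279.3163      37,117.2652
  4     3,375.00     3,004.4735    12,017.8939      60,089.4694
  5     3,375.00     2,918.3812    14,591.9061      87,551.4367
  6     3,375.00     2,834.7559    17,008.5355     119,059.7488
  7    53,375.00    43,546.5177   304,825.6239   2,438,604.9912
  Σ                 61,859.8762   367,370.2703   2,768,085.6045
P = 61,859.8762; D_Mac = 5.93875 yrs; D_mod = 5.76858 yrs; C = 42.21996.
Duration effect: -5.76858 × (+0.027) = -0.155752
Convexity effect: 0.5 × 42.21996 × (0.027)² = +0.0153892
ΔP/P ≈ -0.155752 + 0.0153892 = -0.140362 = -14.0362%.

-14.036%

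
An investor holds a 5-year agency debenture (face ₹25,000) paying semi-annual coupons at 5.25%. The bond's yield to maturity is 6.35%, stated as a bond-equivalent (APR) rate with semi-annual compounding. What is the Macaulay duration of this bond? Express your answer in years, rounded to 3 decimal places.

4.446 years

Periodic yield y = 0.03175. Discount each cash flow and weight by its period:
  t   CF        PV=CF/(1+0.03175)^t    t·PV
  1       656.25       636.0552       636.0552
  2       656.25       616.4819     1,232.9639
  3       656.25       597.5110     1,792.5329
  4       656.25       579.1238     2,316.4952
  5       656.25       561.3024     2,806.5122
  6       656.25       544.0295     3,264.1770
  7       656.25       527.2881     3,691.0167
  8       656.25       511.0619     4,088.4951
  9       656.25       495.3350     4,458.0150
  10   25,656.25    18,769.3141   187,693.1415
  Σ                 23,837.5030   211,979.4048
Price P = Σ PV = 23,837.5030.
Macaulay duration = Σ(t·PV) / P = 211,979.4048 / 23,837.5030 = 8.89268 half-year periods.
In years: 8.89268 / 2 = 4.44634 years.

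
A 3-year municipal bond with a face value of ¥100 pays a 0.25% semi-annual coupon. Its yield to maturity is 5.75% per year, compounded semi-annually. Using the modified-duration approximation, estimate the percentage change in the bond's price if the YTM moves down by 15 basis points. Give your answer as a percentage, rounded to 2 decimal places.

Periodic yield y = 0.02875. Modified duration first:
  t   CF        PV=CF/(1+0.02875)^t    t·PV
  1        0.125         0.1215         0.1215
  2        0.125         0.1181         0.2362
  3        0.125         0.1148         0.3444
  4        0.125         0.1116         0.4464
  5        0.125         0.1085         0.5424
  6      100.125        84.4663       506.7978
  Σ                     85.0408       508.4887
P = 85.0408; D_Mac = 5.97935 half-year periods = 2.98967 yrs; D_mod = 2.98967/(1+0.02875) = 2.90612 yrs.
ΔP/P ≈ -D_mod · Δy = -2.90612 × (-0.0015) = +0.004359 = +0.4359%.

+0.44%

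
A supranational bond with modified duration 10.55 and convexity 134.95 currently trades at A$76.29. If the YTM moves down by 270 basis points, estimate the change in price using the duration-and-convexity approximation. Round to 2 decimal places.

+A$25.48

Duration effect: -D_mod·Δy = -10.55 × (-0.027) = +0.284850
Convexity effect: ½·C·(Δy)² = 0.5 × 134.95 × (-0.027)² = +0.049189275
ΔP/P ≈ +0.284850 + 0.049189275 = +0.334039275
ΔP ≈ 76.29 × (+0.334039275) = +25.48385628975.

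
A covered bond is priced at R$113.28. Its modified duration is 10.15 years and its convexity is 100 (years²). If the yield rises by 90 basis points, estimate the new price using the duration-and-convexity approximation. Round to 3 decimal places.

R$103.391

Duration effect: -D_mod·Δy = -10.15 × (+0.009) = -0.091350
Convexity effect: ½·C·(Δy)² = 0.5 × 100 × (0.009)² = +0.0040500
ΔP/P ≈ -0.091350 + 0.0040500 = -0.087300
New price ≈ 113.28 × (1 - 0.087300) = 103.390656.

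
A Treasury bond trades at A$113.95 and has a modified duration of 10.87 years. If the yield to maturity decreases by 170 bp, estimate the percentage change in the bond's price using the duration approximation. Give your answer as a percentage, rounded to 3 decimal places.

Duration approximation: ΔP/P ≈ -D_mod · Δy = -10.87 × (-0.017) = +0.184790.
As a percentage: +18.4790%.

+18.479%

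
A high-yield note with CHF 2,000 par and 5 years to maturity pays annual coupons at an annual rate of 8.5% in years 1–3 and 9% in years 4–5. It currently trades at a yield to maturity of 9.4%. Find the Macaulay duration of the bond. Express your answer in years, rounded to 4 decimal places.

4.2629 years

Periodic yield y = 0.094. Discount each cash flow and weight by its year:
  t   CF        PV=CF/(1+0.094)^t    t·PV
  1       170.00       155.3931       155.3931
  2       170.00       142.0412       284.0824
  3       170.00       129.8365       389.5096
  4       180.00       125.6618       502.6471
  5     2,180.00     1,391.1369     6,955.6847
  Σ                  1,944.0695     8,287.3169
Price P = Σ PV = 1,944.0695.
Macaulay duration = Σ(t·PV) / P = 8,287.3169 / 1,944.0695 = 4.26287 years.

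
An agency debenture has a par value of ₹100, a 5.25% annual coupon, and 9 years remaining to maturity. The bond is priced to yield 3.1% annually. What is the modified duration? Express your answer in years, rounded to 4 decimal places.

Periodic yield y = 0.031. First find Macaulay duration:
  t   CF        PV=CF/(1+0.031)^t    t·PV
  1         5.25         5.0921         5.0921
  2         5.25         4.9390         9.8781
  3         5.25         4.7905        14.3716
  4         5.25         4.6465        18.5859
  5         5.25         4.5068        22.5339
  6         5.25         4.3713        26.2276
  7         5.25         4.2398        29.6788
  8         5.25         4.1123        32.8988
  9       105.25        79.9639       719.6753
  Σ                    116.6623       878.9422
P = 116.6623; Macaulay duration = 878.9422 / 116.6623 = 7.53407 years.
Modified duration = D_Mac / (1 + y) = 7.53407 / 1.031 = 7.30754 years.

7.3075 years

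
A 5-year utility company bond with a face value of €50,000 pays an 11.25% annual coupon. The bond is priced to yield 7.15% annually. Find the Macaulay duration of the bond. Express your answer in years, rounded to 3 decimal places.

Periodic yield y = 0.0715. Discount each cash flow and weight by its year:
  t   CF        PV=CF/(1+0.0715)^t    t·PV
  1     5,625.00     5,249.6500     5,249.6500
  2     5,625.00     4,899.3467     9,798.6935
  3     5,625.00     4,572.4188    13,717.2564
  4     5,625.00     4,267.3064    17,069.2255
  5    55,625.00    39,383.0319   196,915.1594
  Σ                 58,371.7538   242,749.9848
Price P = Σ PV = 58,371.7538.
Macaulay duration = Σ(t·PV) / P = 242,749.9848 / 58,371.7538 = 4.15869 years.

4.159 years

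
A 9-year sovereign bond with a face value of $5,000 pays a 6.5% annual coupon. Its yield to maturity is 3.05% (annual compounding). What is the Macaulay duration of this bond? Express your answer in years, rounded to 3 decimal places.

7.328 years

Periodic yield y = 0.0305. Discount each cash flow and weight by its year:
  t   CF        PV=CF/(1+0.0305)^t    t·PV
  1       325.00       315.3809       315.3809
  2       325.00       306.0465       612.0929
  3       325.00       296.9883       890.9650
  4       325.00       288.1983     1,152.7931
  5       325.00       279.6684     1,398.3419
  6       325.00       271.3910     1,628.3458
  7       325.00       263.3585     1,843.5097
  8       325.00       255.5638     2,044.5107
  9     5,325.00     4,063.3819    36,570.4375
  Σ                  6,339.9776    46,456.3775
Price P = Σ PV = 6,339.9776.
Macaulay duration = Σ(t·PV) / P = 46,456.3775 / 6,339.9776 = 7.32753 years.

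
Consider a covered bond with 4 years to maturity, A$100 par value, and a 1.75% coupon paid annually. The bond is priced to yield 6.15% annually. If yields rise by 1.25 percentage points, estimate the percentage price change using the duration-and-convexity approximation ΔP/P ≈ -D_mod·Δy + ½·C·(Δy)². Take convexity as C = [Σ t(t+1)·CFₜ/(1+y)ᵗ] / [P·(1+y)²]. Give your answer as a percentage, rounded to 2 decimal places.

With y = 0.0615:
  t   CF        PV=CF/(1+0.0615)^t    t·PV        t(t+1)·PV
  1         1.75         1.6486         1.6486           3.2972
  2         1.75         1.5531         3.1062           9.3186
  3         1.75         1.4631         4.3893          17.5574
  4       101.75        80.1409       320.5638       1,602.8188
  Σ                     84.8058       329.7079       1,632.9919
P = 84.8058; D_Mac = 3.88780 yrs; D_mod = 3.66255 yrs; C = 17.08908.
Duration effect: -3.66255 × (+0.0125) = -0.045782
Convexity effect: 0.5 × 17.08908 × (0.0125)² = +0.0013351
ΔP/P ≈ -0.045782 + 0.0013351 = -0.044447 = -4.4447%.

-4.44%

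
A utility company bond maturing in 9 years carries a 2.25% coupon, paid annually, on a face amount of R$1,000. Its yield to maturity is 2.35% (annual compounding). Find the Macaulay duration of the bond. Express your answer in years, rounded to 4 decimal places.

Periodic yield y = 0.0235. Discount each cash flow and weight by its year:
  t   CF        PV=CF/(1+0.0235)^t    t·PV
  1        22.50        21.9834        21.9834
  2        22.50        21.4786        42.9573
  3        22.50        20.9855        62.9565
  4        22.50        20.5036        82.0146
  5        22.50        20.0329       100.1644
  6        22.50        19.5729       117.4375
  7        22.50        19.1235       133.8646
  8        22.50        18.6844       149.4754
  9     1,022.50       829.6075     7,466.4679
  Σ                    991.9724     8,177.3214
Price P = Σ PV = 991.9724.
Macaulay duration = Σ(t·PV) / P = 8,177.3214 / 991.9724 = 8.24350 years.

8.2435 years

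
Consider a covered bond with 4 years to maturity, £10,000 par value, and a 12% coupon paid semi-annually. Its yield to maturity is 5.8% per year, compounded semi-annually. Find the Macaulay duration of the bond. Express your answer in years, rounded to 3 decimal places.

3.367 years

Periodic yield y = 0.029. Discount each cash flow and weight by its period:
  t   CF        PV=CF/(1+0.029)^t    t·PV
  1       600.00       583.0904       583.0904
  2       600.00       566.6573     1,133.3146
  3       600.00       550.6874     1,652.0621
  4       600.00       535.1675     2,140.6701
  5       600.00       520.0851     2,600.4253
  6       600.00       505.4277     3,032.5659
  7       600.00       491.1833     3,438.2834
  8    10,600.00     8,433.0149    67,464.1191
  Σ                 12,185.3135    82,044.5310
Price P = Σ PV = 12,185.3135.
Macaulay duration = Σ(t·PV) / P = 82,044.5310 / 12,185.3135 = 6.73307 half-year periods.
In years: 6.73307 / 2 = 3.36653 years.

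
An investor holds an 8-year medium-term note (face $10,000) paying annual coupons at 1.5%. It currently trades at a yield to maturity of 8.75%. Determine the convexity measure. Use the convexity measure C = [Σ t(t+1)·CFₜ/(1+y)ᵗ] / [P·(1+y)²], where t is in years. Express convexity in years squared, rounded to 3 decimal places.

55.366

With y = 0.0875:
  t   CF        PV=CF/(1+0.0875)^t    t·PV        t(t+1)·PV
  1       150.00       137.9310       137.9310         275.8621
  2       150.00       126.8331       253.6663         760.9988
  3       150.00       116.6282       349.8845       1,399.5380
  4       150.00       107.2443       428.9772       2,144.8859
  5       150.00        98.6154       493.0772       2,958.4633
  6       150.00        90.6809       544.0852       3,808.5964
  7       150.00        83.3847       583.6929       4,669.5435
  8    10,150.00     5,188.3817    41,507.0534     373,563.4810
  Σ                  5,949.6993    44,298.3678     389,581.3691
P = 5,949.6993.
Convexity = Σ t(t+1)·PV / [P·(1+y)²] = 389,581.3691 / (5,949.6993 × 1.182656) = 55.36619.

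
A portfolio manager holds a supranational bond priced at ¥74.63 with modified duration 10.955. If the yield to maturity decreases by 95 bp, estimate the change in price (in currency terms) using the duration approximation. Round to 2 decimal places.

+¥7.77

Duration approximation: ΔP/P ≈ -D_mod · Δy = -10.955 × (-0.0095) = +0.1040725.
ΔP ≈ 74.63 × (+0.1040725) = +7.766930675.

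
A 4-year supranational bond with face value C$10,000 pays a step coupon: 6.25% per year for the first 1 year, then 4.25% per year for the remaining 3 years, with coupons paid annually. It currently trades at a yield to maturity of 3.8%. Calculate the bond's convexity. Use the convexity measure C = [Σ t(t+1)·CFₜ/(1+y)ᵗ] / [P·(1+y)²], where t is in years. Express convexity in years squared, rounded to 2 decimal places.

16.82

With y = 0.038:
  t   CF        PV=CF/(1+0.038)^t    t·PV        t(t+1)·PV
  1       625.00       602.1195       602.1195       1,204.2389
  2       425.00       394.4521       788.9041       2,366.7123
  3       425.00       380.0116     1,140.0348       4,560.1394
  4    10,425.00     8,980.2132    35,920.8530     179,604.2649
  Σ                 10,356.7964    38,451.9114     187,735.3555
P = 10,356.7964.
Convexity = Σ t(t+1)·PV / [P·(1+y)²] = 187,735.3555 / (10,356.7964 × 1.077444) = 16.82387.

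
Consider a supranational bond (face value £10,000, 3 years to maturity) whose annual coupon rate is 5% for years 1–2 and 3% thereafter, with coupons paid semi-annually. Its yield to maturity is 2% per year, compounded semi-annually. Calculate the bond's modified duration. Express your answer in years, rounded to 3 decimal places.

Periodic yield y = 0.01. First find Macaulay duration:
  t   CF        PV=CF/(1+0.01)^t    t·PV
  1       250.00       247.5248       247.5248
  2       250.00       245.0740       490.1480
  3       250.00       242.6475       727.9426
  4       250.00       240.2451       960.9803
  5       150.00       142.7199       713.5993
  6    10,150.00     9,561.7591    57,370.5548
  Σ                 10,679.9704    60,510.7498
P = 10,679.9704; Macaulay duration = 60,510.7498 / 10,679.9704 = 5.66582 half-year periods = 2.83291 years.
Modified duration = D_Mac / (1 + y) = 2.83291 / 1.01 = 2.80486 years.

2.805 years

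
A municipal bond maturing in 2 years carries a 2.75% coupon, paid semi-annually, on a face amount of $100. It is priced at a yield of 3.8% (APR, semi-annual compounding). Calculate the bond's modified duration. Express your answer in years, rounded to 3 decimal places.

Periodic yield y = 0.019. First find Macaulay duration:
  t   CF        PV=CF/(1+0.019)^t    t·PV
  1        1.375         1.3494         1.3494
  2        1.375         1.3242         2.6484
  3        1.375         1.2995         3.8985
  4      101.375        94.0230       376.0920
  Σ                     97.9961       383.9883
P = 97.9961; Macaulay duration = 383.9883 / 97.9961 = 3.91840 half-year periods = 1.95920 years.
Modified duration = D_Mac / (1 + y) = 1.95920 / 1.019 = 1.92267 years.

1.923 years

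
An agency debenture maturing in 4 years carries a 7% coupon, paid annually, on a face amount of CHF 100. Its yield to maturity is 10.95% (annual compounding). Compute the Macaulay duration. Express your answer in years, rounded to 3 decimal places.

3.596 years

Periodic yield y = 0.1095. Discount each cash flow and weight by its year:
  t   CF        PV=CF/(1+0.1095)^t    t·PV
  1         7.00         6.3091         6.3091
  2         7.00         5.6865        11.3730
  3         7.00         5.1253        15.3758
  4       107.00        70.6114       282.4454
  Σ                     87.7322       315.5033
Price P = Σ PV = 87.7322.
Macaulay duration = Σ(t·PV) / P = 315.5033 / 87.7322 = 3.59621 years.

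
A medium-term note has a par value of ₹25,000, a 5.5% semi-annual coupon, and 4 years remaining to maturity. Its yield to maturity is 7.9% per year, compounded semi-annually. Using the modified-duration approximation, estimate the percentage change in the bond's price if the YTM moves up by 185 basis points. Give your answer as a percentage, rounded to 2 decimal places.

Periodic yield y = 0.0395. Modified duration first:
  t   CF        PV=CF/(1+0.0395)^t    t·PV
  1       687.50       661.3757       661.3757
  2       687.50       636.2440     1,272.4880
  3       687.50       612.0674     1,836.2021
  4       687.50       588.8094     2,355.2376
  5       687.50       566.4352     2,832.1760
  6       687.50       544.9112     3,269.4672
  7       687.50       524.2051     3,669.4357
  8    25,687.50    18,841.9519   150,735.6149
  Σ                 22,975.9998   166,631.9972
P = 22,975.9998; D_Mac = 7.25244 half-year periods = 3.62622 yrs; D_mod = 3.62622/(1+0.0395) = 3.48843 yrs.
ΔP/P ≈ -D_mod · Δy = -3.48843 × (+0.0185) = -0.064536 = -6.4536%.

-6.45%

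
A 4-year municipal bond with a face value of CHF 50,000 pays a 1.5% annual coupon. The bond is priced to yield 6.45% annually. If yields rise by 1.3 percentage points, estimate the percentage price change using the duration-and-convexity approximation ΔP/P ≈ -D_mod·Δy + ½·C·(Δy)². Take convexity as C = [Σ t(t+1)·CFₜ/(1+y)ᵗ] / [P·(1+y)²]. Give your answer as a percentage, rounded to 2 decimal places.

With y = 0.0645:
  t   CF        PV=CF/(1+0.0645)^t    t·PV        t(t+1)·PV
  1       750.00       704.5561       704.5561       1,409.1123
  2       750.00       661.8658     1,323.7316       3,971.1947
  3       750.00       621.7621     1,865.2864       7,461.1455
  4    50,750.00    39,523.3168   158,093.2672     790,466.3360
  Σ                 41,511.5008   161,986.8413     803,307.7886
P = 41,511.5008; D_Mac = 3.90222 yrs; D_mod = 3.66577 yrs; C = 17.07742.
Duration effect: -3.66577 × (+0.013) = -0.047655
Convexity effect: 0.5 × 17.07742 × (0.013)² = +0.0014430
ΔP/P ≈ -0.047655 + 0.0014430 = -0.046212 = -4.6212%.

-4.62%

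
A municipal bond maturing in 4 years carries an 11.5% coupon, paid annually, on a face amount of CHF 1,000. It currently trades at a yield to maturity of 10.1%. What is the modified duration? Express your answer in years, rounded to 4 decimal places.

Periodic yield y = 0.101. First find Macaulay duration:
  t   CF        PV=CF/(1+0.101)^t    t·PV
  1       115.00       104.4505       104.4505
  2       115.00        94.8688       189.7375
  3       115.00        86.1660       258.4980
  4     1,115.00       758.7970     3,035.1879
  Σ                  1,044.2822     3,587.8739
P = 1,044.2822; Macaulay duration = 3,587.8739 / 1,044.2822 = 3.43573 years.
Modified duration = D_Mac / (1 + y) = 3.43573 / 1.101 = 3.12056 years.

3.1206 years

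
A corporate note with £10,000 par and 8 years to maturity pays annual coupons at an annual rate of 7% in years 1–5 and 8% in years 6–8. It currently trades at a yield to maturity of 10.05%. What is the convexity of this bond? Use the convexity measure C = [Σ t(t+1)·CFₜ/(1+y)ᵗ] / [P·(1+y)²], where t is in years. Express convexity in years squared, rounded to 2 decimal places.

42.29

With y = 0.1005:
  t   CF        PV=CF/(1+0.1005)^t    t·PV        t(t+1)·PV
  1       700.00       636.0745       636.0745       1,272.1490
  2       700.00       577.9868     1,155.9737       3,467.9210
  3       700.00       525.2038     1,575.6115       6,302.4462
  4       700.00       477.2411     1,908.9645       9,544.8223
  5       700.00       433.6584     2,168.2922      13,009.7533
  6       800.00       450.3495     2,702.0971      18,914.6799
  7       800.00       409.2226     2,864.5585      22,916.4682
  8    10,800.00     5,019.9961    40,159.9689     361,439.7197
  Σ                  8,529.7330    53,171.5409     436,867.9596
P = 8,529.7330.
Convexity = Σ t(t+1)·PV / [P·(1+y)²] = 436,867.9596 / (8,529.7330 × 1.211100) = 42.28971.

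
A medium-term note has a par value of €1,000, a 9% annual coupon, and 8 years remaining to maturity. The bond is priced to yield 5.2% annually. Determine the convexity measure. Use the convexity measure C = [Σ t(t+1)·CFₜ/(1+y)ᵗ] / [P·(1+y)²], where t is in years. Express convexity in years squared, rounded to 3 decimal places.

46.348

With y = 0.052:
  t   CF        PV=CF/(1+0.052)^t    t·PV        t(t+1)·PV
  1        90.00        85.5513        85.5513         171.1027
  2        90.00        81.3226       162.6451         487.9353
  3        90.00        77.3028       231.9084         927.6337
  4        90.00        73.4818       293.9270       1,469.6352
  5        90.00        69.8496       349.2479       2,095.4875
  6        90.00        66.3969       398.3816       2,788.6715
  7        90.00        63.1150       441.8047       3,534.4379
  8     1,090.00       726.6087     5,812.8694      52,315.8247
  Σ                  1,243.6286     7,776.3356      63,790.7285
P = 1,243.6286.
Convexity = Σ t(t+1)·PV / [P·(1+y)²] = 63,790.7285 / (1,243.6286 × 1.106704) = 46.34847.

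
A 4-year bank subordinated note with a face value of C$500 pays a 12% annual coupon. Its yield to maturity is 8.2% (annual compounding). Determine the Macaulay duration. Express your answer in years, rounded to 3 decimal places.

3.438 years

Periodic yield y = 0.082. Discount each cash flow and weight by its year:
  t   CF        PV=CF/(1+0.082)^t    t·PV
  1        60.00        55.4529        55.4529
  2        60.00        51.2503       102.5007
  3        60.00        47.3663       142.0989
  4       560.00       408.5818     1,634.3271
  Σ                    562.6513     1,934.3795
Price P = Σ PV = 562.6513.
Macaulay duration = Σ(t·PV) / P = 1,934.3795 / 562.6513 = 3.43797 years.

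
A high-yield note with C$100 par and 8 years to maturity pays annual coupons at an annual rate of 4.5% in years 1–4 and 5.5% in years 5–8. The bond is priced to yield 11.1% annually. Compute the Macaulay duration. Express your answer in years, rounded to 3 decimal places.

6.582 years

Periodic yield y = 0.111. Discount each cash flow and weight by its year:
  t   CF        PV=CF/(1+0.111)^t    t·PV
  1         4.50         4.0504         4.0504
  2         4.50         3.6457         7.2915
  3         4.50         3.2815         9.8445
  4         4.50         2.9536        11.8145
  5         5.50         3.2493        16.2466
  6         5.50         2.9247        17.5481
  7         5.50         2.6325        18.4273
  8       105.50        45.4506       363.6051
  Σ                     68.1884       448.8280
Price P = Σ PV = 68.1884.
Macaulay duration = Σ(t·PV) / P = 448.8280 / 68.1884 = 6.58218 years.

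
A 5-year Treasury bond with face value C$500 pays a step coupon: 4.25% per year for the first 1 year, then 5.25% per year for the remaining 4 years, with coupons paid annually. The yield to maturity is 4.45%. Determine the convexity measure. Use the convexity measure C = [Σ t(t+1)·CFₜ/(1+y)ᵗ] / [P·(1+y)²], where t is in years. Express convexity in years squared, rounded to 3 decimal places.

With y = 0.0445:
  t   CF        PV=CF/(1+0.0445)^t    t·PV        t(t+1)·PV
  1        21.25        20.3447        20.3447          40.6893
  2        26.25        24.0609        48.1219         144.3656
  3        26.25        23.0358        69.1075         276.4300
  4        26.25        22.0544        88.2177         441.0883
  5       526.25       423.3016     2,116.5079      12,699.0473
  Σ                    512.7974     2,342.2996      13,601.6206
P = 512.7974.
Convexity = Σ t(t+1)·PV / [P·(1+y)²] = 13,601.6206 / (512.7974 × 1.090980) = 24.31241.

24.312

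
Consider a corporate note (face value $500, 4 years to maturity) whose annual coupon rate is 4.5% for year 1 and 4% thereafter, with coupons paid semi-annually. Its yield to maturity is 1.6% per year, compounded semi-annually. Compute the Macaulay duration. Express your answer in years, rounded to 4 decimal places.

Periodic yield y = 0.008. Discount each cash flow and weight by its period:
  t   CF        PV=CF/(1+0.008)^t    t·PV
  1        11.25        11.1607        11.1607
  2        11.25        11.0721        22.1443
  3        10.00         9.7638        29.2914
  4        10.00         9.6863        38.7452
  5        10.00         9.6094        48.0471
  6        10.00         9.5332        57.1990
  7        10.00         9.4575        66.2025
  8       510.00       478.5044     3,828.0351
  Σ                    548.7874     4,100.8252
Price P = Σ PV = 548.7874.
Macaulay duration = Σ(t·PV) / P = 4,100.8252 / 548.7874 = 7.47252 half-year periods.
In years: 7.47252 / 2 = 3.73626 years.

3.7363 years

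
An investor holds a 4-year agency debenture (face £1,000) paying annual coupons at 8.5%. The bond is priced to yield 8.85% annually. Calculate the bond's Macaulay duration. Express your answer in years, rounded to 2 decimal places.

Periodic yield y = 0.0885. Discount each cash flow and weight by its year:
  t   CF        PV=CF/(1+0.0885)^t    t·PV
  1        85.00        78.0891        78.0891
  2        85.00        71.7401       143.4802
  3        85.00        65.9073       197.7219
  4     1,085.00       772.8870     3,091.5480
  Σ                    988.6235     3,510.8393
Price P = Σ PV = 988.6235.
Macaulay duration = Σ(t·PV) / P = 3,510.8393 / 988.6235 = 3.55124 years.

3.55 years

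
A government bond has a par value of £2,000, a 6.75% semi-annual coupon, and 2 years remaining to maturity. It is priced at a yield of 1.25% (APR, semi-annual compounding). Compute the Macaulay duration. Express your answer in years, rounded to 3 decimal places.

1.910 years

Periodic yield y = 0.00625. Discount each cash flow and weight by its period:
  t   CF        PV=CF/(1+0.00625)^t    t·PV
  1        67.50        67.0807        67.0807
  2        67.50        66.6641       133.3282
  3        67.50        66.2500       198.7501
  4     2,067.50     2,016.6101     8,066.4405
  Σ                  2,216.6050     8,465.5996
Price P = Σ PV = 2,216.6050.
Macaulay duration = Σ(t·PV) / P = 8,465.5996 / 2,216.6050 = 3.81917 half-year periods.
In years: 3.81917 / 2 = 1.90959 years.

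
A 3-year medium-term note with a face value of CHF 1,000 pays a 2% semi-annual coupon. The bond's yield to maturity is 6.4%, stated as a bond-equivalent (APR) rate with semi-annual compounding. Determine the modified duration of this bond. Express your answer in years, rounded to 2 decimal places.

Periodic yield y = 0.032. First find Macaulay duration:
  t   CF        PV=CF/(1+0.032)^t    t·PV
  1        10.00         9.6899         9.6899
  2        10.00         9.3895        18.7789
  3        10.00         9.0983        27.2949
  4        10.00         8.8162        35.2648
  5        10.00         8.5428        42.7141
  6     1,010.00       836.0711     5,016.4264
  Σ                    881.6078     5,150.1690
P = 881.6078; Macaulay duration = 5,150.1690 / 881.6078 = 5.84179 half-year periods = 2.92090 years.
Modified duration = D_Mac / (1 + y) = 2.92090 / 1.032 = 2.83033 years.

2.83 years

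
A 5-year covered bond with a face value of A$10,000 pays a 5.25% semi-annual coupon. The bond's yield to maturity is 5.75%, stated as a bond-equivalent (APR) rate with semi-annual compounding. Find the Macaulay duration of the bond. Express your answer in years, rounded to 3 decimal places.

4.455 years

Periodic yield y = 0.02875. Discount each cash flow and weight by its period:
  t   CF        PV=CF/(1+0.02875)^t    t·PV
  1       262.50       255.1640       255.1640
  2       262.50       248.0331       496.0662
  3       262.50       241.1014       723.3043
  4       262.50       234.3635       937.4539
  5       262.50       227.8138     1,139.0691
  6       262.50       221.4472     1,328.6833
  7       262.50       215.2585     1,506.8097
  8       262.50       209.2428     1,673.9424
  9       262.50       203.3952     1,830.5567
  10   10,262.50     7,729.5585    77,295.5849
  Σ                  9,785.3780    87,186.6344
Price P = Σ PV = 9,785.3780.
Macaulay duration = Σ(t·PV) / P = 87,186.6344 / 9,785.3780 = 8.90989 half-year periods.
In years: 8.90989 / 2 = 4.45494 years.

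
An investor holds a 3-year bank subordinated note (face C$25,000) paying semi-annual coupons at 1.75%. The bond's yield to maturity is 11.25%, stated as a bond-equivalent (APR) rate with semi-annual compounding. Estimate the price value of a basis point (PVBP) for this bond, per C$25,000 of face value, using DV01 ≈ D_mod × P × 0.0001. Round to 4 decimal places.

Periodic yield y = 0.05625.
  t   CF        PV=CF/(1+0.05625)^t    t·PV
  1       218.75       207.1006       207.1006
  2       218.75       196.0716       392.1431
  3       218.75       185.6299       556.8897
  4       218.75       175.7443       702.9771
  5       218.75       166.3851       831.9255
  6    25,218.75    18,160.3086   108,961.8517
  Σ                 19,091.2400   111,652.8877
P = 19,091.2400; D_Mac = 5.84838 half-year periods = 2.92419 yrs; D_mod = 2.76847 yrs.
DV01 ≈ 2.76847 × 19,091.2400 × 0.0001 = 5.285344.

C$5.2853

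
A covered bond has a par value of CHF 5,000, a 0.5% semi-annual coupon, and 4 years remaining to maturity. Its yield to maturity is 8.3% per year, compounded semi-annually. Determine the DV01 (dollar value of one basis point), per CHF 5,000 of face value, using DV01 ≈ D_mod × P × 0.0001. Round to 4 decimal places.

Periodic yield y = 0.0415.
  t   CF        PV=CF/(1+0.0415)^t    t·PV
  1        12.50        12.0019        12.0019
  2        12.50        11.5237        23.0474
  3        12.50        11.0645        33.1935
  4        12.50        10.6236        42.4945
  5        12.50        10.2003        51.0016
  6        12.50         9.7939        58.7632
  7        12.50         9.4036        65.8253
  8     5,012.50     3,620.5970    28,964.7763
  Σ                  3,695.2086    29,251.1038
P = 3,695.2086; D_Mac = 7.91595 half-year periods = 3.95798 yrs; D_mod = 3.80027 yrs.
DV01 ≈ 3.80027 × 3,695.2086 × 0.0001 = 1.404278.

CHF 1.4043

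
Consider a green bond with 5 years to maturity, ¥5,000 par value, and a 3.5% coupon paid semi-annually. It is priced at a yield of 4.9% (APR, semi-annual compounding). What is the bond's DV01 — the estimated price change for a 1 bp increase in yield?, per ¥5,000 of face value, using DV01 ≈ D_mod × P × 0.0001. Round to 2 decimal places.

Periodic yield y = 0.0245.
  t   CF        PV=CF/(1+0.0245)^t    t·PV
  1        87.50        85.4075        85.4075
  2        87.50        83.3651       166.7301
  3        87.50        81.3715       244.1144
  4        87.50        79.4255       317.7022
  5        87.50        77.5262       387.6308
  6        87.50        75.6722       454.0331
  7        87.50        73.8626       517.0379
  8        87.50        72.0962       576.7696
  9        87.50        70.3721       633.3487
  10    5,087.50     3,993.7860    39,937.8604
  Σ                  4,692.8848    43,320.6347
P = 4,692.8848; D_Mac = 9.23113 half-year periods = 4.61557 yrs; D_mod = 4.50519 yrs.
DV01 ≈ 4.50519 × 4,692.8848 × 0.0001 = 2.114233.

¥2.11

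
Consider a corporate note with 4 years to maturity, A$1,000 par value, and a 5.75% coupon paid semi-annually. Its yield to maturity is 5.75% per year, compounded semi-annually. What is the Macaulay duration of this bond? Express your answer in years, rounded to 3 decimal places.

Periodic yield y = 0.02875. Discount each cash flow and weight by its period:
  t   CF        PV=CF/(1+0.02875)^t    t·PV
  1        28.75        27.9465        27.9465
  2        28.75        27.1655        54.3311
  3        28.75        26.4063        79.2190
  4        28.75        25.6684       102.6735
  5        28.75        24.9510       124.7552
  6        28.75        24.2537       145.5225
  7        28.75        23.5759       165.0315
  8     1,028.75       820.0325     6,560.2600
  Σ                  1,000.0000     7,259.7393
Price P = Σ PV = 1,000.0000.
Macaulay duration = Σ(t·PV) / P = 7,259.7393 / 1,000.0000 = 7.25974 half-year periods.
In years: 7.25974 / 2 = 3.62987 years.

3.630 years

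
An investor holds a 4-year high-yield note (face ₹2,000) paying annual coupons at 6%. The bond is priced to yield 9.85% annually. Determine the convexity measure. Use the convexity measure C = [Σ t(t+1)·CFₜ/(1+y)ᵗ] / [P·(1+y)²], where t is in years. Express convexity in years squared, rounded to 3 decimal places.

With y = 0.0985:
  t   CF        PV=CF/(1+0.0985)^t    t·PV        t(t+1)·PV
  1       120.00       109.2399       109.2399         218.4797
  2       120.00        99.4446       198.8892         596.6675
  3       120.00        90.5276       271.5828       1,086.3313
  4     2,120.00     1,455.9136     5,823.6546      29,118.2729
  Σ                  1,755.1257     6,403.3664      31,019.7514
P = 1,755.1257.
Convexity = Σ t(t+1)·PV / [P·(1+y)²] = 31,019.7514 / (1,755.1257 × 1.206702) = 14.64637.

14.646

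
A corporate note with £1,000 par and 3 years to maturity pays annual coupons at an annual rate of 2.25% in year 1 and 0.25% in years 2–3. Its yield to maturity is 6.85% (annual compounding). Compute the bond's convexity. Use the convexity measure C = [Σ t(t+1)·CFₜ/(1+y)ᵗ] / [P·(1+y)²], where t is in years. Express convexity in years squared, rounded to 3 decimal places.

10.279

With y = 0.0685:
  t   CF        PV=CF/(1+0.0685)^t    t·PV        t(t+1)·PV
  1        22.50        21.0576        21.0576          42.1151
  2         2.50         2.1897         4.3795          13.1384
  3     1,002.50       821.7899     2,465.3697       9,861.4789
  Σ                    845.0372     2,490.8067       9,916.7324
P = 845.0372.
Convexity = Σ t(t+1)·PV / [P·(1+y)²] = 9,916.7324 / (845.0372 × 1.141692) = 10.27883.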